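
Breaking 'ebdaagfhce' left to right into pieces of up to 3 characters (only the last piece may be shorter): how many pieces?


'ebdaagfhce' has 10 characters.
Chunking with max size 3:
  Chunk 1: 'ebd' (positions 0-2)
  Chunk 2: 'aag' (positions 3-5)
  Chunk 3: 'fhc' (positions 6-8)
  Chunk 4: 'e' (positions 9-9)
Total chunks: ceil(10 / 3) = 4

4


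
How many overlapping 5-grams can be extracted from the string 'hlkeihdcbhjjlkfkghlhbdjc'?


String 'hlkeihdcbhjjlkfkghlhbdjc' has length L = 24.
Number of overlapping n-grams = L - n + 1
Substituting: 24 - 5 + 1 = 20

20


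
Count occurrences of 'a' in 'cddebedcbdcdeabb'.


Scanning 'cddebedcbdcdeabb' for 'a':
  Position 13: 'a' -> MATCH (count: 1)
Total occurrences of 'a': 1

1


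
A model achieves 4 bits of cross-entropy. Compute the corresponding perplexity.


Perplexity formula: PP = 2^H
H = 4
PP = 2^4
Steps: 2^1 = 2, 2^2 = 4, 2^3 = 8, 2^4 = 16
PP = 16

16


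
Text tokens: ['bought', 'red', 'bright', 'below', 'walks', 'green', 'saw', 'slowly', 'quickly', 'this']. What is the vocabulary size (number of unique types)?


Listing all tokens and tracking unique types:
  Token 1: 'bought' -> NEW (unique so far: 1)
  Token 2: 'red' -> NEW (unique so far: 2)
  Token 3: 'bright' -> NEW (unique so far: 3)
  Token 4: 'below' -> NEW (unique so far: 4)
  Token 5: 'walks' -> NEW (unique so far: 5)
  Token 6: 'green' -> NEW (unique so far: 6)
  Token 7: 'saw' -> NEW (unique so far: 7)
  Token 8: 'slowly' -> NEW (unique so far: 8)
  Token 9: 'quickly' -> NEW (unique so far: 9)
  Token 10: 'this' -> NEW (unique so far: 10)
Unique types: ('below', 'bought', 'bright', 'green', 'quickly', 'red', 'saw', 'slowly', 'this', 'walks')
Vocabulary size: 10

10


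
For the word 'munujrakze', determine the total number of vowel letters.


Scanning each character of 'munujrakze':
  Position 1: 'm' -> consonant (running count: 0)
  Position 2: 'u' -> vowel (running count: 1)
  Position 3: 'n' -> consonant (running count: 1)
  Position 4: 'u' -> vowel (running count: 2)
  Position 5: 'j' -> consonant (running count: 2)
  Position 6: 'r' -> consonant (running count: 2)
  Position 7: 'a' -> vowel (running count: 3)
  Position 8: 'k' -> consonant (running count: 3)
  Position 9: 'z' -> consonant (running count: 3)
  Position 10: 'e' -> vowel (running count: 4)
Total vowels: 4

4


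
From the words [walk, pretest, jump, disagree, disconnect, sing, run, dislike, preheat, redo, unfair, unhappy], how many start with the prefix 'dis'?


Checking each word for prefix 'dis':
  'walk' -> no (count: 0)
  'pretest' -> no (count: 0)
  'jump' -> no (count: 0)
  'disagree' -> YES, starts with 'dis' (count: 1)
  'disconnect' -> YES, starts with 'dis' (count: 2)
  'sing' -> no (count: 2)
  'run' -> no (count: 2)
  'dislike' -> YES, starts with 'dis' (count: 3)
  'preheat' -> no (count: 3)
  'redo' -> no (count: 3)
  'unfair' -> no (count: 3)
  'unhappy' -> no (count: 3)
Total with prefix 'dis': 3

3


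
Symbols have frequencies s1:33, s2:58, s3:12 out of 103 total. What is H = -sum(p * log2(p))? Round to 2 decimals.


Computing entropy H = -sum(p_i * log2(p_i)):
  s1: p = 33/103 = 0.3204, -p*log2(p) = 0.5261
  s2: p = 58/103 = 0.5631, -p*log2(p) = 0.4665
  s3: p = 12/103 = 0.1165, -p*log2(p) = 0.3613
H = sum of terms = 1.3539
Rounded to 2 decimals: 1.35

1.35


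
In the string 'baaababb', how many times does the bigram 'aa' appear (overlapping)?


Scanning 'baaababb' for bigram 'aa':
  Position 0: 'ba' -> no
  Position 1: 'aa' -> MATCH
  Position 2: 'aa' -> MATCH
  Position 3: 'ab' -> no
  Position 4: 'ba' -> no
  Position 5: 'ab' -> no
  Position 6: 'bb' -> no
Total matches: 2

2


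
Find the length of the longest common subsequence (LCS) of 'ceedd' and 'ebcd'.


DP table for LCS of 'ceedd' and 'ebcd':
       e  b  c  d
    0  0  0  0  0
  c 0  0  0  1  1
  e 0  1  1  1  1
  e 0  1  1  1  1
  d 0  1  1  1  2
  d 0  1  1  1  2
LCS: 'cd'
LCS length = 2

2


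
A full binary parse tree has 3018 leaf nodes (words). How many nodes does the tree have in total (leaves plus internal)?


Leaf nodes (terminals): 3018
Internal nodes = n - 1 = 3018 - 1 = 3017
Total = leaves + internal = 3018 + 3017 = 6035

6035


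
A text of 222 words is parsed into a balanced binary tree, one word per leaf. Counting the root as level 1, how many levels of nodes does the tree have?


In a balanced binary tree with n leaves the deepest leaf is ceil(log2(n)) edges below the root,
so counting node levels inclusive of root and leaves gives ceil(log2(n)) + 1 levels.
log2(222) = 7.7944
ceil(7.7944) = 8
levels = 8 + 1 = 9

9


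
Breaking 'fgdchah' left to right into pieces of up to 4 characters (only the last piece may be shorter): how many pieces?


'fgdchah' has 7 characters.
Chunking with max size 4:
  Chunk 1: 'fgdc' (positions 0-3)
  Chunk 2: 'hah' (positions 4-6)
Total chunks: ceil(7 / 4) = 2

2


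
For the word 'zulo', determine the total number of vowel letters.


Scanning each character of 'zulo':
  Position 1: 'z' -> consonant (running count: 0)
  Position 2: 'u' -> vowel (running count: 1)
  Position 3: 'l' -> consonant (running count: 1)
  Position 4: 'o' -> vowel (running count: 2)
Total vowels: 2

2


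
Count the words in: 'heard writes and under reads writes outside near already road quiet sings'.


Counting words by splitting on spaces:
  Word 1: 'heard'
  Word 2: 'writes'
  Word 3: 'and'
  Word 4: 'under'
  Word 5: 'reads'
  Word 6: 'writes'
  Word 7: 'outside'
  Word 8: 'near'
  Word 9: 'already'
  Word 10: 'road'
  Word 11: 'quiet'
  Word 12: 'sings'
Total words: 12

12


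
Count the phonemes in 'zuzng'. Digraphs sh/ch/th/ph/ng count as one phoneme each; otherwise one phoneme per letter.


Parsing 'zuzng' greedily, digraphs first:
  'z' -> consonant phoneme (phonemes so far: 1)
  'u' -> vowel phoneme (phonemes so far: 2)
  'z' -> consonant phoneme (phonemes so far: 3)
  'ng' -> digraph (1 consonant phoneme) (phonemes so far: 4)
Total phonemes: 4

4


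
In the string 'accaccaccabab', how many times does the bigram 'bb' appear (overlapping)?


Scanning 'accaccaccabab' for bigram 'bb':
  Position 0: 'ac' -> no
  Position 1: 'cc' -> no
  Position 2: 'ca' -> no
  Position 3: 'ac' -> no
  Position 4: 'cc' -> no
  Position 5: 'ca' -> no
  Position 6: 'ac' -> no
  Position 7: 'cc' -> no
  Position 8: 'ca' -> no
  Position 9: 'ab' -> no
  Position 10: 'ba' -> no
  Position 11: 'ab' -> no
Total matches: 0

0


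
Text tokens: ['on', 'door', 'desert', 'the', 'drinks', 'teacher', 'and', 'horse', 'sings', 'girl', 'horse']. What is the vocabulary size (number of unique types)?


Listing all tokens and tracking unique types:
  Token 1: 'on' -> NEW (unique so far: 1)
  Token 2: 'door' -> NEW (unique so far: 2)
  Token 3: 'desert' -> NEW (unique so far: 3)
  Token 4: 'the' -> NEW (unique so far: 4)
  Token 5: 'drinks' -> NEW (unique so far: 5)
  Token 6: 'teacher' -> NEW (unique so far: 6)
  Token 7: 'and' -> NEW (unique so far: 7)
  Token 8: 'horse' -> NEW (unique so far: 8)
  Token 9: 'sings' -> NEW (unique so far: 9)
  Token 10: 'girl' -> NEW (unique so far: 10)
  Token 11: 'horse' -> duplicate (unique so far: 10)
Unique types: ('and', 'desert', 'door', 'drinks', 'girl', 'horse', 'on', 'sings', 'teacher', 'the')
Vocabulary size: 10

10


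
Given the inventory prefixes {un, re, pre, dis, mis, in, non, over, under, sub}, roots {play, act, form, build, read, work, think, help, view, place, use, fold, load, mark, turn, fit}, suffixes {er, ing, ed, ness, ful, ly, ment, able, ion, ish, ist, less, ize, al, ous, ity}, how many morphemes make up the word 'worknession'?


Segmenting 'worknession' against the inventory:
  'work' -> root (morpheme 1)
  'ness' -> suffix (morpheme 2)
  'ion' -> suffix (morpheme 3)
Total morphemes: 3

3


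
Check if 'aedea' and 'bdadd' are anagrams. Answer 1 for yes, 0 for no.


Sort characters of 'aedea': 'aadee'
Sort characters of 'bdadd': 'abddd'
Sorted forms differ -> they are NOT anagrams
Result: 0

0


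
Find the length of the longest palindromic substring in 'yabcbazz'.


Scanning 'yabcbazz' for palindromic substrings.
Substring at positions 1-5: 'abcba'.
Check: reverse('abcba') = 'abcba' -> palindrome confirmed.
Neighbouring characters ('y' / 'z') break symmetry, so it cannot extend further.
No longer palindromic substring exists; longest length = 5

5


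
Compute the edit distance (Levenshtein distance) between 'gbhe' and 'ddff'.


Building DP table for s1='gbhe' (len 4) and s2='ddff' (len 4):
       d  d  f  f
    0  1  2  3  4
  g 1  1  2  3  4
  b 2  2  2  3  4
  h 3  3  3  3  4
  e 4  4  4  4  4
Edit distance = dp[4][4] = 4

4


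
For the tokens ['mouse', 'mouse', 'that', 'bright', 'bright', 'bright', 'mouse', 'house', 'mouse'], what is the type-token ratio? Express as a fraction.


Tokens: 9
Unique types: ('bright', 'house', 'mouse', 'that') = 4
TTR = 4/9
Already in lowest terms.

4/9


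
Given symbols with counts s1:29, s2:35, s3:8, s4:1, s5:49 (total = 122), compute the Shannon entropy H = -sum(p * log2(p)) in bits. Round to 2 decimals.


Computing entropy H = -sum(p_i * log2(p_i)):
  s1: p = 29/122 = 0.2377, -p*log2(p) = 0.4927
  s2: p = 35/122 = 0.2869, -p*log2(p) = 0.5168
  s3: p = 8/122 = 0.0656, -p*log2(p) = 0.2578
  s4: p = 1/122 = 0.0082, -p*log2(p) = 0.0568
  s5: p = 49/122 = 0.4016, -p*log2(p) = 0.5286
H = sum of terms = 1.8527
Rounded to 2 decimals: 1.85

1.85


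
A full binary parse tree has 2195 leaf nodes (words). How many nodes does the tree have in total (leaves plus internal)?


Leaf nodes (terminals): 2195
Internal nodes = n - 1 = 2195 - 1 = 2194
Total = leaves + internal = 2195 + 2194 = 4389

4389


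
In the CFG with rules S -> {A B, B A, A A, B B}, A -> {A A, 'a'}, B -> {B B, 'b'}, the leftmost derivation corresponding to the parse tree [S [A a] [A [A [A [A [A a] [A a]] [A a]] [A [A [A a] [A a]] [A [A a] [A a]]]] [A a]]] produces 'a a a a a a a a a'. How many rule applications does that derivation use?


Every bracketed nonterminal node [X ...] in the tree is produced by exactly one rule application.
Reading the tree off as a leftmost derivation:
  Step 1: S  =>  A A   (applied S -> A A)
  Step 2: A A  =>  a A   (applied A -> a)
  Step 3: a A  =>  a A A   (applied A -> A A)
  Step 4: a A A  =>  a A A A   (applied A -> A A)
  Step 5: a A A A  =>  a A A A A   (applied A -> A A)
  Step 6: a A A A A  =>  a A A A A A   (applied A -> A A)
  Step 7: a A A A A A  =>  a a A A A A   (applied A -> a)
  Step 8: a a A A A A  =>  a a a A A A   (applied A -> a)
  Step 9: a a a A A A  =>  a a a a A A   (applied A -> a)
  Step 10: a a a a A A  =>  a a a a A A A   (applied A -> A A)
  Step 11: a a a a A A A  =>  a a a a A A A A   (applied A -> A A)
  Step 12: a a a a A A A A  =>  a a a a a A A A   (applied A -> a)
  Step 13: a a a a a A A A  =>  a a a a a a A A   (applied A -> a)
  Step 14: a a a a a a A A  =>  a a a a a a A A A   (applied A -> A A)
  Step 15: a a a a a a A A A  =>  a a a a a a a A A   (applied A -> a)
  Step 16: a a a a a a a A A  =>  a a a a a a a a A   (applied A -> a)
  Step 17: a a a a a a a a A  =>  a a a a a a a a a   (applied A -> a)
Final yield: a a a a a a a a a
Total rewrite steps: 17

17


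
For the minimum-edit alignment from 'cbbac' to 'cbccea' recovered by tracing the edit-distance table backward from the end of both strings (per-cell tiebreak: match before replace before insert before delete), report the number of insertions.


Edit distance = 4. Backtracking from cell (5, 6) with preference match > replace > insert > delete,
then listing the resulting alignment 'cbbac' -> 'cbccea' left to right:
  Step 1: keep 'c'
  Step 2: keep 'b'
  Step 3: insert 'c' [insertion #1]
  Step 4: replace b->c
  Step 5: replace a->e
  Step 6: replace c->a
Total insertions: 1

1


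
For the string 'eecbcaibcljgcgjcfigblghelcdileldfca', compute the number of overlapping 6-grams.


String 'eecbcaibcljgcgjcfigblghelcdileldfca' has length L = 35.
Number of overlapping n-grams = L - n + 1
Substituting: 35 - 6 + 1 = 30

30


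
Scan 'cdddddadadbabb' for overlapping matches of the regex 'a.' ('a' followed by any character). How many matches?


Pattern: a. means 'a' followed by any character.
Scanning 'cdddddadadbabb' position-by-position:
  Pos 0: window 'cd' -> no
  Pos 1: window 'dd' -> no
  Pos 2: window 'dd' -> no
  Pos 3: window 'dd' -> no
  Pos 4: window 'dd' -> no
  Pos 5: window 'da' -> no
  Pos 6: window 'ad' -> MATCH
  Pos 7: window 'da' -> no
  Pos 8: window 'ad' -> MATCH
  Pos 9: window 'db' -> no
  Pos 10: window 'ba' -> no
  Pos 11: window 'ab' -> MATCH
  Pos 12: window 'bb' -> no
  Pos 13: window 'b' -> no
Total matches: 3

3


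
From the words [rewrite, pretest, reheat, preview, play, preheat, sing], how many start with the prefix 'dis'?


Checking each word for prefix 'dis':
  'rewrite' -> no (count: 0)
  'pretest' -> no (count: 0)
  'reheat' -> no (count: 0)
  'preview' -> no (count: 0)
  'play' -> no (count: 0)
  'preheat' -> no (count: 0)
  'sing' -> no (count: 0)
Total with prefix 'dis': 0

0


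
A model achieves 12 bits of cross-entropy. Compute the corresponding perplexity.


Perplexity formula: PP = 2^H
H = 12
PP = 2^12
PP = 2^12 = 4096

4096


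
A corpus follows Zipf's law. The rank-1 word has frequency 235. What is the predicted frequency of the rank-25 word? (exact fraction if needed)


Zipf's law: freq(rank) = f1 / rank
f1 = 235, rank = 25
freq = 235 / 25
GCD(235, 25) = 5
Simplified: 47/5

47/5


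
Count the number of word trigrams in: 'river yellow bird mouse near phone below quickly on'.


Word trigrams from [9] words:
  Trigram 1: (river yellow bird)
  Trigram 2: (yellow bird mouse)
  Trigram 3: (bird mouse near)
  Trigram 4: (mouse near phone)
  Trigram 5: (near phone below)
  Trigram 6: (phone below quickly)
  Trigram 7: (below quickly on)
Total word trigrams: 9 - 2 = 7

7


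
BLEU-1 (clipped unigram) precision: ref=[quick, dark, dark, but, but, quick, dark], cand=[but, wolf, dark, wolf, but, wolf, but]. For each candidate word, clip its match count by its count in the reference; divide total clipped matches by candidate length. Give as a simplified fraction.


Reference word counts: {'but': 2, 'dark': 3, 'quick': 2}
Checking each candidate word (with clipping):
  'but' -> in reference (ref count 2, used 1/2) -> match (matches: 1)
  'wolf' -> not in reference -> no match (matches: 1)
  'dark' -> in reference (ref count 3, used 1/3) -> match (matches: 2)
  'wolf' -> not in reference -> no match (matches: 2)
  'but' -> in reference (ref count 2, used 2/2) -> match (matches: 3)
  'wolf' -> not in reference -> no match (matches: 3)
  'but' -> ref count 2 already used up (2/2) -> clipped, no match (matches: 3)
Clipped matches: 3, Candidate length: 7
Precision = 3/7

3/7


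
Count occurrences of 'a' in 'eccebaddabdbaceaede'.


Scanning 'eccebaddabdbaceaede' for 'a':
  Position 5: 'a' -> MATCH (count: 1)
  Position 8: 'a' -> MATCH (count: 2)
  Position 12: 'a' -> MATCH (count: 3)
  Position 15: 'a' -> MATCH (count: 4)
Total occurrences of 'a': 4

4


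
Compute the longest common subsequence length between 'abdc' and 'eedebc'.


DP table for LCS of 'abdc' and 'eedebc':
       e  e  d  e  b  c
    0  0  0  0  0  0  0
  a 0  0  0  0  0  0  0
  b 0  0  0  0  0  1  1
  d 0  0  0  1  1  1  1
  c 0  0  0  1  1  1  2
LCS: 'bc'
LCS length = 2

2


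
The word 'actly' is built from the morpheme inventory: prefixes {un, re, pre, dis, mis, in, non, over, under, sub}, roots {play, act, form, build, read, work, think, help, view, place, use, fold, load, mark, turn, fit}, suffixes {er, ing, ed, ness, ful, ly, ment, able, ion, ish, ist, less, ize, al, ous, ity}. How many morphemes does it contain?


Segmenting 'actly' against the inventory:
  'act' -> root (morpheme 1)
  'ly' -> suffix (morpheme 2)
Total morphemes: 2

2


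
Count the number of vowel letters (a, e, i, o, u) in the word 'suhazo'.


Scanning each character of 'suhazo':
  Position 1: 's' -> consonant (running count: 0)
  Position 2: 'u' -> vowel (running count: 1)
  Position 3: 'h' -> consonant (running count: 1)
  Position 4: 'a' -> vowel (running count: 2)
  Position 5: 'z' -> consonant (running count: 2)
  Position 6: 'o' -> vowel (running count: 3)
Total vowels: 3

3


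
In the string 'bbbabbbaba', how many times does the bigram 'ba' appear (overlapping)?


Scanning 'bbbabbbaba' for bigram 'ba':
  Position 0: 'bb' -> no
  Position 1: 'bb' -> no
  Position 2: 'ba' -> MATCH
  Position 3: 'ab' -> no
  Position 4: 'bb' -> no
  Position 5: 'bb' -> no
  Position 6: 'ba' -> MATCH
  Position 7: 'ab' -> no
  Position 8: 'ba' -> MATCH
Total matches: 3

3


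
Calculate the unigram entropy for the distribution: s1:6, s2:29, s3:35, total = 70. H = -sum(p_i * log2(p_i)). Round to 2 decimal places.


Computing entropy H = -sum(p_i * log2(p_i)):
  s1: p = 6/70 = 0.0857, -p*log2(p) = 0.3038
  s2: p = 29/70 = 0.4143, -p*log2(p) = 0.5267
  s3: p = 35/70 = 0.5000, -p*log2(p) = 0.5000
H = sum of terms = 1.3305
Rounded to 2 decimals: 1.33

1.33


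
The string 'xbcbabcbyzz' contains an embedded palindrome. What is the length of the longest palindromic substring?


Scanning 'xbcbabcbyzz' for palindromic substrings.
Substring at positions 1-7: 'bcbabcb'.
Check: reverse('bcbabcb') = 'bcbabcb' -> palindrome confirmed.
Neighbouring characters ('x' / 'y') break symmetry, so it cannot extend further.
No longer palindromic substring exists; longest length = 7

7


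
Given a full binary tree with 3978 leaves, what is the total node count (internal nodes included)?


Leaf nodes (terminals): 3978
Internal nodes = n - 1 = 3978 - 1 = 3977
Total = leaves + internal = 3978 + 3977 = 7955

7955


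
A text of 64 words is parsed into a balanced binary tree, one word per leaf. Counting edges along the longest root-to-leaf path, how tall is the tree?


In a balanced binary tree with n leaves the deepest leaf is ceil(log2(n)) edges below the root.
log2(64) = 6.0000
ceil(6.0000) = 6
height (edges) = 6

6


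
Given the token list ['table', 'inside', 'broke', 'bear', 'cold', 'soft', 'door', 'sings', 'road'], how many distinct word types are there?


Listing all tokens and tracking unique types:
  Token 1: 'table' -> NEW (unique so far: 1)
  Token 2: 'inside' -> NEW (unique so far: 2)
  Token 3: 'broke' -> NEW (unique so far: 3)
  Token 4: 'bear' -> NEW (unique so far: 4)
  Token 5: 'cold' -> NEW (unique so far: 5)
  Token 6: 'soft' -> NEW (unique so far: 6)
  Token 7: 'door' -> NEW (unique so far: 7)
  Token 8: 'sings' -> NEW (unique so far: 8)
  Token 9: 'road' -> NEW (unique so far: 9)
Unique types: ('bear', 'broke', 'cold', 'door', 'inside', 'road', 'sings', 'soft', 'table')
Vocabulary size: 9

9


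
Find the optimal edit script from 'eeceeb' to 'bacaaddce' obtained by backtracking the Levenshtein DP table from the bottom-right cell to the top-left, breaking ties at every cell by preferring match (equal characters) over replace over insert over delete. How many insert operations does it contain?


Edit distance = 8. Backtracking from cell (6, 9) with preference match > replace > insert > delete,
then listing the resulting alignment 'eeceeb' -> 'bacaaddce' left to right:
  Step 1: replace e->b
  Step 2: replace e->a
  Step 3: keep 'c'
  Step 4: insert 'a' [insertion #1]
  Step 5: insert 'a' [insertion #2]
  Step 6: insert 'd' [insertion #3]
  Step 7: replace e->d
  Step 8: replace e->c
  Step 9: replace b->e
Total insertions: 3

3


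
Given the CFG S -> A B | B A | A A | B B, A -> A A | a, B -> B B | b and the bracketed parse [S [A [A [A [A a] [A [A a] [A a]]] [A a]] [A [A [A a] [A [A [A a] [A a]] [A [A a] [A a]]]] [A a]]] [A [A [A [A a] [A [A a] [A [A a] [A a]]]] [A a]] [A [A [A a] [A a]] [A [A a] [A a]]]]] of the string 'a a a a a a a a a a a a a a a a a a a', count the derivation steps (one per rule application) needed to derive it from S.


Every bracketed nonterminal node [X ...] in the tree is produced by exactly one rule application.
Reading the tree off as a leftmost derivation:
  Step 1: S  =>  A A   (applied S -> A A)
  Step 2: A A  =>  A A A   (applied A -> A A)
  Step 3: A A A  =>  A A A A   (applied A -> A A)
  Step 4: A A A A  =>  A A A A A   (applied A -> A A)
  Step 5: A A A A A  =>  a A A A A   (applied A -> a)
  Step 6: a A A A A  =>  a A A A A A   (applied A -> A A)
  Step 7: a A A A A A  =>  a a A A A A   (applied A -> a)
  Step 8: a a A A A A  =>  a a a A A A   (applied A -> a)
  Step 9: a a a A A A  =>  a a a a A A   (applied A -> a)
  Step 10: a a a a A A  =>  a a a a A A A   (applied A -> A A)
  Step 11: a a a a A A A  =>  a a a a A A A A   (applied A -> A A)
  Step 12: a a a a A A A A  =>  a a a a a A A A   (applied A -> a)
  Step 13: a a a a a A A A  =>  a a a a a A A A A   (applied A -> A A)
  Step 14: a a a a a A A A A  =>  a a a a a A A A A A   (applied A -> A A)
  Step 15: a a a a a A A A A A  =>  a a a a a a A A A A   (applied A -> a)
  Step 16: a a a a a a A A A A  =>  a a a a a a a A A A   (applied A -> a)
  Step 17: a a a a a a a A A A  =>  a a a a a a a A A A A   (applied A -> A A)
  Step 18: a a a a a a a A A A A  =>  a a a a a a a a A A A   (applied A -> a)
  Step 19: a a a a a a a a A A A  =>  a a a a a a a a a A A   (applied A -> a)
  Step 20: a a a a a a a a a A A  =>  a a a a a a a a a a A   (applied A -> a)
  Step 21: a a a a a a a a a a A  =>  a a a a a a a a a a A A   (applied A -> A A)
  Step 22: a a a a a a a a a a A A  =>  a a a a a a a a a a A A A   (applied A -> A A)
  Step 23: a a a a a a a a a a A A A  =>  a a a a a a a a a a A A A A   (applied A -> A A)
  Step 24: a a a a a a a a a a A A A A  =>  a a a a a a a a a a a A A A   (applied A -> a)
  Step 25: a a a a a a a a a a a A A A  =>  a a a a a a a a a a a A A A A   (applied A -> A A)
  Step 26: a a a a a a a a a a a A A A A  =>  a a a a a a a a a a a a A A A   (applied A -> a)
  Step 27: a a a a a a a a a a a a A A A  =>  a a a a a a a a a a a a A A A A   (applied A -> A A)
  Step 28: a a a a a a a a a a a a A A A A  =>  a a a a a a a a a a a a a A A A   (applied A -> a)
  Step 29: a a a a a a a a a a a a a A A A  =>  a a a a a a a a a a a a a a A A   (applied A -> a)
  Step 30: a a a a a a a a a a a a a a A A  =>  a a a a a a a a a a a a a a a A   (applied A -> a)
  Step 31: a a a a a a a a a a a a a a a A  =>  a a a a a a a a a a a a a a a A A   (applied A -> A A)
  Step 32: a a a a a a a a a a a a a a a A A  =>  a a a a a a a a a a a a a a a A A A   (applied A -> A A)
  Step 33: a a a a a a a a a a a a a a a A A A  =>  a a a a a a a a a a a a a a a a A A   (applied A -> a)
  Step 34: a a a a a a a a a a a a a a a a A A  =>  a a a a a a a a a a a a a a a a a A   (applied A -> a)
  Step 35: a a a a a a a a a a a a a a a a a A  =>  a a a a a a a a a a a a a a a a a A A   (applied A -> A A)
  Step 36: a a a a a a a a a a a a a a a a a A A  =>  a a a a a a a a a a a a a a a a a a A   (applied A -> a)
  Step 37: a a a a a a a a a a a a a a a a a a A  =>  a a a a a a a a a a a a a a a a a a a   (applied A -> a)
Final yield: a a a a a a a a a a a a a a a a a a a
Total rewrite steps: 37

37


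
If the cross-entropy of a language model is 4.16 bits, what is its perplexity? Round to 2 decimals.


Perplexity formula: PP = 2^H
H = 4.16
PP = 2^4.16
Decompose: 2^4.16 = 2^4 * 2^0.16
2^4 = 16, 2^0.16 ~ 1.1172871
PP ~ 16 * 1.1172871 = 17.8765936
Rounded to 2 decimals: 17.88

17.88


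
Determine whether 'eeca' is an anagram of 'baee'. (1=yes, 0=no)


Sort characters of 'eeca': 'acee'
Sort characters of 'baee': 'abee'
Sorted forms differ -> they are NOT anagrams
Result: 0

0


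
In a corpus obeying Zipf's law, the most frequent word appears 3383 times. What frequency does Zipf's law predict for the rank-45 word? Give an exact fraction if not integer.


Zipf's law: freq(rank) = f1 / rank
f1 = 3383, rank = 45
freq = 3383 / 45
GCD(3383, 45) = 1
Simplified: 3383/45

3383/45


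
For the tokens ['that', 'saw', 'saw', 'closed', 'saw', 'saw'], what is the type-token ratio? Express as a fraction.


Tokens: 6
Unique types: ('closed', 'saw', 'that') = 3
TTR = 3/6
Simplify: divide both by 3 -> 1/2
TTR = 1/2

1/2


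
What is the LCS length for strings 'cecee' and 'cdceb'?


DP table for LCS of 'cecee' and 'cdceb':
       c  d  c  e  b
    0  0  0  0  0  0
  c 0  1  1  1  1  1
  e 0  1  1  1  2  2
  c 0  1  1  2  2  2
  e 0  1  1  2  3  3
  e 0  1  1  2  3  3
LCS: 'cce'
LCS length = 3

3


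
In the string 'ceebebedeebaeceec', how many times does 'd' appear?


Scanning 'ceebebedeebaeceec' for 'd':
  Position 7: 'd' -> MATCH (count: 1)
Total occurrences of 'd': 1

1


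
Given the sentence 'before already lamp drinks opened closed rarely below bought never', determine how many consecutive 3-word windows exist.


Word trigrams from [10] words:
  Trigram 1: (before already lamp)
  Trigram 2: (already lamp drinks)
  Trigram 3: (lamp drinks opened)
  Trigram 4: (drinks opened closed)
  Trigram 5: (opened closed rarely)
  Trigram 6: (closed rarely below)
  Trigram 7: (rarely below bought)
  Trigram 8: (below bought never)
Total word trigrams: 10 - 2 = 8

8


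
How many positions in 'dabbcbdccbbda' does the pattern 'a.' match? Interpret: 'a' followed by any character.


Pattern: a. means 'a' followed by any character.
Scanning 'dabbcbdccbbda' position-by-position:
  Pos 0: window 'da' -> no
  Pos 1: window 'ab' -> MATCH
  Pos 2: window 'bb' -> no
  Pos 3: window 'bc' -> no
  Pos 4: window 'cb' -> no
  Pos 5: window 'bd' -> no
  Pos 6: window 'dc' -> no
  Pos 7: window 'cc' -> no
  Pos 8: window 'cb' -> no
  Pos 9: window 'bb' -> no
  Pos 10: window 'bd' -> no
  Pos 11: window 'da' -> no
  Pos 12: window 'a' -> no
Total matches: 1

1


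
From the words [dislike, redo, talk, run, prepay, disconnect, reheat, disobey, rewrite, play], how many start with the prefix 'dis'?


Checking each word for prefix 'dis':
  'dislike' -> YES, starts with 'dis' (count: 1)
  'redo' -> no (count: 1)
  'talk' -> no (count: 1)
  'run' -> no (count: 1)
  'prepay' -> no (count: 1)
  'disconnect' -> YES, starts with 'dis' (count: 2)
  'reheat' -> no (count: 2)
  'disobey' -> YES, starts with 'dis' (count: 3)
  'rewrite' -> no (count: 3)
  'play' -> no (count: 3)
Total with prefix 'dis': 3

3


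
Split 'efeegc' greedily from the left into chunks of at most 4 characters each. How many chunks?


'efeegc' has 6 characters.
Chunking with max size 4:
  Chunk 1: 'efee' (positions 0-3)
  Chunk 2: 'gc' (positions 4-5)
Total chunks: ceil(6 / 4) = 2

2


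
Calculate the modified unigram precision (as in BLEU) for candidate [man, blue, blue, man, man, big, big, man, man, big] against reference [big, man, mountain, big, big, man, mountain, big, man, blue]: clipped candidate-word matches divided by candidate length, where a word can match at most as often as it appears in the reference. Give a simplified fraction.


Reference word counts: {'big': 4, 'blue': 1, 'man': 3, 'mountain': 2}
Checking each candidate word (with clipping):
  'man' -> in reference (ref count 3, used 1/3) -> match (matches: 1)
  'blue' -> in reference (ref count 1, used 1/1) -> match (matches: 2)
  'blue' -> ref count 1 already used up (1/1) -> clipped, no match (matches: 2)
  'man' -> in reference (ref count 3, used 2/3) -> match (matches: 3)
  'man' -> in reference (ref count 3, used 3/3) -> match (matches: 4)
  'big' -> in reference (ref count 4, used 1/4) -> match (matches: 5)
  'big' -> in reference (ref count 4, used 2/4) -> match (matches: 6)
  'man' -> ref count 3 already used up (3/3) -> clipped, no match (matches: 6)
  'man' -> ref count 3 already used up (3/3) -> clipped, no match (matches: 6)
  'big' -> in reference (ref count 4, used 3/4) -> match (matches: 7)
Clipped matches: 7, Candidate length: 10
Precision = 7/10

7/10


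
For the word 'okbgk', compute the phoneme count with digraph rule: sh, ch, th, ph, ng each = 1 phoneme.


Parsing 'okbgk' greedily, digraphs first:
  'o' -> vowel phoneme (phonemes so far: 1)
  'k' -> consonant phoneme (phonemes so far: 2)
  'b' -> consonant phoneme (phonemes so far: 3)
  'g' -> consonant phoneme (phonemes so far: 4)
  'k' -> consonant phoneme (phonemes so far: 5)
Total phonemes: 5

5


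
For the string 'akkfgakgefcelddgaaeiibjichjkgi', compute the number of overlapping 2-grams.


String 'akkfgakgefcelddgaaeiibjichjkgi' has length L = 30.
Number of overlapping n-grams = L - n + 1
Substituting: 30 - 2 + 1 = 29

29


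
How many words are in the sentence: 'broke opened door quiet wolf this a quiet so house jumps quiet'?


Counting words by splitting on spaces:
  Word 1: 'broke'
  Word 2: 'opened'
  Word 3: 'door'
  Word 4: 'quiet'
  Word 5: 'wolf'
  Word 6: 'this'
  Word 7: 'a'
  Word 8: 'quiet'
  Word 9: 'so'
  Word 10: 'house'
  Word 11: 'jumps'
  Word 12: 'quiet'
Total words: 12

12


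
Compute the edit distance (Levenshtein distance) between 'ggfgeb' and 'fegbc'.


Building DP table for s1='ggfgeb' (len 6) and s2='fegbc' (len 5):
       f  e  g  b  c
    0  1  2  3  4  5
  g 1  1  2  2  3  4
  g 2  2  2  2  3  4
  f 3  2  3  3  3  4
  g 4  3  3  3  4  4
  e 5  4  3  4  4  5
  b 6  5  4  4  4  5
Edit distance = dp[6][5] = 5

5


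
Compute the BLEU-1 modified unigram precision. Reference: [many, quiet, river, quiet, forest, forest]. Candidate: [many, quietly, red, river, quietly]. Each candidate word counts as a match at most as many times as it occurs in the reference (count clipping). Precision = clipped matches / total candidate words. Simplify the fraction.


Reference word counts: {'forest': 2, 'many': 1, 'quiet': 2, 'river': 1}
Checking each candidate word (with clipping):
  'many' -> in reference (ref count 1, used 1/1) -> match (matches: 1)
  'quietly' -> not in reference -> no match (matches: 1)
  'red' -> not in reference -> no match (matches: 1)
  'river' -> in reference (ref count 1, used 1/1) -> match (matches: 2)
  'quietly' -> not in reference -> no match (matches: 2)
Clipped matches: 2, Candidate length: 5
Precision = 2/5

2/5


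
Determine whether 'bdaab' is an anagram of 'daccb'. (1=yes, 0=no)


Sort characters of 'bdaab': 'aabbd'
Sort characters of 'daccb': 'abccd'
Sorted forms differ -> they are NOT anagrams
Result: 0

0


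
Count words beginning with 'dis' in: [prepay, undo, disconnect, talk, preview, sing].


Checking each word for prefix 'dis':
  'prepay' -> no (count: 0)
  'undo' -> no (count: 0)
  'disconnect' -> YES, starts with 'dis' (count: 1)
  'talk' -> no (count: 1)
  'preview' -> no (count: 1)
  'sing' -> no (count: 1)
Total with prefix 'dis': 1

1


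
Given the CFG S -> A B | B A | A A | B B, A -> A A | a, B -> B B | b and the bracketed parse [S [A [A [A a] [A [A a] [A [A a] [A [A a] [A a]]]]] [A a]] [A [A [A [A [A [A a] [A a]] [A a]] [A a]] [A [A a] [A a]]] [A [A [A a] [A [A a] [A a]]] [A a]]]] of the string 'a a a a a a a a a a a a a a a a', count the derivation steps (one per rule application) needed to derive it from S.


Every bracketed nonterminal node [X ...] in the tree is produced by exactly one rule application.
Reading the tree off as a leftmost derivation:
  Step 1: S  =>  A A   (applied S -> A A)
  Step 2: A A  =>  A A A   (applied A -> A A)
  Step 3: A A A  =>  A A A A   (applied A -> A A)
  Step 4: A A A A  =>  a A A A   (applied A -> a)
  Step 5: a A A A  =>  a A A A A   (applied A -> A A)
  Step 6: a A A A A  =>  a a A A A   (applied A -> a)
  Step 7: a a A A A  =>  a a A A A A   (applied A -> A A)
  Step 8: a a A A A A  =>  a a a A A A   (applied A -> a)
  Step 9: a a a A A A  =>  a a a A A A A   (applied A -> A A)
  Step 10: a a a A A A A  =>  a a a a A A A   (applied A -> a)
  Step 11: a a a a A A A  =>  a a a a a A A   (applied A -> a)
  Step 12: a a a a a A A  =>  a a a a a a A   (applied A -> a)
  Step 13: a a a a a a A  =>  a a a a a a A A   (applied A -> A A)
  Step 14: a a a a a a A A  =>  a a a a a a A A A   (applied A -> A A)
  Step 15: a a a a a a A A A  =>  a a a a a a A A A A   (applied A -> A A)
  Step 16: a a a a a a A A A A  =>  a a a a a a A A A A A   (applied A -> A A)
  Step 17: a a a a a a A A A A A  =>  a a a a a a A A A A A A   (applied A -> A A)
  Step 18: a a a a a a A A A A A A  =>  a a a a a a a A A A A A   (applied A -> a)
  Step 19: a a a a a a a A A A A A  =>  a a a a a a a a A A A A   (applied A -> a)
  Step 20: a a a a a a a a A A A A  =>  a a a a a a a a a A A A   (applied A -> a)
  Step 21: a a a a a a a a a A A A  =>  a a a a a a a a a a A A   (applied A -> a)
  Step 22: a a a a a a a a a a A A  =>  a a a a a a a a a a A A A   (applied A -> A A)
  Step 23: a a a a a a a a a a A A A  =>  a a a a a a a a a a a A A   (applied A -> a)
  Step 24: a a a a a a a a a a a A A  =>  a a a a a a a a a a a a A   (applied A -> a)
  Step 25: a a a a a a a a a a a a A  =>  a a a a a a a a a a a a A A   (applied A -> A A)
  Step 26: a a a a a a a a a a a a A A  =>  a a a a a a a a a a a a A A A   (applied A -> A A)
  Step 27: a a a a a a a a a a a a A A A  =>  a a a a a a a a a a a a a A A   (applied A -> a)
  Step 28: a a a a a a a a a a a a a A A  =>  a a a a a a a a a a a a a A A A   (applied A -> A A)
  Step 29: a a a a a a a a a a a a a A A A  =>  a a a a a a a a a a a a a a A A   (applied A -> a)
  Step 30: a a a a a a a a a a a a a a A A  =>  a a a a a a a a a a a a a a a A   (applied A -> a)
  Step 31: a a a a a a a a a a a a a a a A  =>  a a a a a a a a a a a a a a a a   (applied A -> a)
Final yield: a a a a a a a a a a a a a a a a
Total rewrite steps: 31

31


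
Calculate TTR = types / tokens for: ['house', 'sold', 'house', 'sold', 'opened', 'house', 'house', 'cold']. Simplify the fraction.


Tokens: 8
Unique types: ('cold', 'house', 'opened', 'sold') = 4
TTR = 4/8
Simplify: divide both by 4 -> 1/2
TTR = 1/2

1/2


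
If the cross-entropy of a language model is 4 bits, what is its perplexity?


Perplexity formula: PP = 2^H
H = 4
PP = 2^4
Steps: 2^1 = 2, 2^2 = 4, 2^3 = 8, 2^4 = 16
PP = 16

16


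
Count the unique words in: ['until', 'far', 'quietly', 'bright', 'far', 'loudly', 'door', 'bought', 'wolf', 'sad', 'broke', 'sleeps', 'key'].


Listing all tokens and tracking unique types:
  Token 1: 'until' -> NEW (unique so far: 1)
  Token 2: 'far' -> NEW (unique so far: 2)
  Token 3: 'quietly' -> NEW (unique so far: 3)
  Token 4: 'bright' -> NEW (unique so far: 4)
  Token 5: 'far' -> duplicate (unique so far: 4)
  Token 6: 'loudly' -> NEW (unique so far: 5)
  Token 7: 'door' -> NEW (unique so far: 6)
  Token 8: 'bought' -> NEW (unique so far: 7)
  Token 9: 'wolf' -> NEW (unique so far: 8)
  Token 10: 'sad' -> NEW (unique so far: 9)
  Token 11: 'broke' -> NEW (unique so far: 10)
  Token 12: 'sleeps' -> NEW (unique so far: 11)
  Token 13: 'key' -> NEW (unique so far: 12)
Unique types: ('bought', 'bright', 'broke', 'door', 'far', 'key', 'loudly', 'quietly', 'sad', 'sleeps', 'until', 'wolf')
Vocabulary size: 12

12


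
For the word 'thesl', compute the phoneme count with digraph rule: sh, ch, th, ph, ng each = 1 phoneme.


Parsing 'thesl' greedily, digraphs first:
  'th' -> digraph (1 consonant phoneme) (phonemes so far: 1)
  'e' -> vowel phoneme (phonemes so far: 2)
  's' -> consonant phoneme (phonemes so far: 3)
  'l' -> consonant phoneme (phonemes so far: 4)
Total phonemes: 4

4


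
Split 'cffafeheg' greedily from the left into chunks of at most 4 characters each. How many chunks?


'cffafeheg' has 9 characters.
Chunking with max size 4:
  Chunk 1: 'cffa' (positions 0-3)
  Chunk 2: 'fehe' (positions 4-7)
  Chunk 3: 'g' (positions 8-8)
Total chunks: ceil(9 / 4) = 3

3


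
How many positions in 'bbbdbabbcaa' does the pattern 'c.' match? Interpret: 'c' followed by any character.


Pattern: c. means 'c' followed by any character.
Scanning 'bbbdbabbcaa' position-by-position:
  Pos 0: window 'bb' -> no
  Pos 1: window 'bb' -> no
  Pos 2: window 'bd' -> no
  Pos 3: window 'db' -> no
  Pos 4: window 'ba' -> no
  Pos 5: window 'ab' -> no
  Pos 6: window 'bb' -> no
  Pos 7: window 'bc' -> no
  Pos 8: window 'ca' -> MATCH
  Pos 9: window 'aa' -> no
  Pos 10: window 'a' -> no
Total matches: 1

1


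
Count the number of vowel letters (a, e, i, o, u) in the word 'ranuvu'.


Scanning each character of 'ranuvu':
  Position 1: 'r' -> consonant (running count: 0)
  Position 2: 'a' -> vowel (running count: 1)
  Position 3: 'n' -> consonant (running count: 1)
  Position 4: 'u' -> vowel (running count: 2)
  Position 5: 'v' -> consonant (running count: 2)
  Position 6: 'u' -> vowel (running count: 3)
Total vowels: 3

3


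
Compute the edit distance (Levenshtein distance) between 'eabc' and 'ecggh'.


Building DP table for s1='eabc' (len 4) and s2='ecggh' (len 5):
       e  c  g  g  h
    0  1  2  3  4  5
  e 1  0  1  2  3  4
  a 2  1  1  2  3  4
  b 3  2  2  2  3  4
  c 4  3  2  3  3  4
Edit distance = dp[4][5] = 4

4


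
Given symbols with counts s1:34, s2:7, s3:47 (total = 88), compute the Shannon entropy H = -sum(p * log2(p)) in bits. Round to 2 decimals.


Computing entropy H = -sum(p_i * log2(p_i)):
  s1: p = 34/88 = 0.3864, -p*log2(p) = 0.5301
  s2: p = 7/88 = 0.0795, -p*log2(p) = 0.2905
  s3: p = 47/88 = 0.5341, -p*log2(p) = 0.4833
H = sum of terms = 1.3039
Rounded to 2 decimals: 1.30

1.30


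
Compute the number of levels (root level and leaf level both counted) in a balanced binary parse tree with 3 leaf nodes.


In a balanced binary tree with n leaves the deepest leaf is ceil(log2(n)) edges below the root,
so counting node levels inclusive of root and leaves gives ceil(log2(n)) + 1 levels.
log2(3) = 1.5850
ceil(1.5850) = 2
levels = 2 + 1 = 3

3


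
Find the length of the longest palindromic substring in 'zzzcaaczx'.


Scanning 'zzzcaaczx' for palindromic substrings.
Substring at positions 2-7: 'zcaacz'.
Check: reverse('zcaacz') = 'zcaacz' -> palindrome confirmed.
Neighbouring characters ('z' / 'x') break symmetry, so it cannot extend further.
No longer palindromic substring exists; longest length = 6

6


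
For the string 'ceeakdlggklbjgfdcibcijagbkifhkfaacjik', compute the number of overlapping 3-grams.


String 'ceeakdlggklbjgfdcibcijagbkifhkfaacjik' has length L = 37.
Number of overlapping n-grams = L - n + 1
Substituting: 37 - 3 + 1 = 35

35


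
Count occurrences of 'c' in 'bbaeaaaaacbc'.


Scanning 'bbaeaaaaacbc' for 'c':
  Position 9: 'c' -> MATCH (count: 1)
  Position 11: 'c' -> MATCH (count: 2)
Total occurrences of 'c': 2

2


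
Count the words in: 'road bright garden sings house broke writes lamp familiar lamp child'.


Counting words by splitting on spaces:
  Word 1: 'road'
  Word 2: 'bright'
  Word 3: 'garden'
  Word 4: 'sings'
  Word 5: 'house'
  Word 6: 'broke'
  Word 7: 'writes'
  Word 8: 'lamp'
  Word 9: 'familiar'
  Word 10: 'lamp'
  Word 11: 'child'
Total words: 11

11


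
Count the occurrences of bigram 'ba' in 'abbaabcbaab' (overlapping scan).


Scanning 'abbaabcbaab' for bigram 'ba':
  Position 0: 'ab' -> no
  Position 1: 'bb' -> no
  Position 2: 'ba' -> MATCH
  Position 3: 'aa' -> no
  Position 4: 'ab' -> no
  Position 5: 'bc' -> no
  Position 6: 'cb' -> no
  Position 7: 'ba' -> MATCH
  Position 8: 'aa' -> no
  Position 9: 'ab' -> no
Total matches: 2

2


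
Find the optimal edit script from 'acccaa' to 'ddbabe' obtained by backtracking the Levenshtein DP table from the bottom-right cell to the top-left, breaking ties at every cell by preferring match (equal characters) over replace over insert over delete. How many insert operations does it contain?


Edit distance = 6. Backtracking from cell (6, 6) with preference match > replace > insert > delete,
then listing the resulting alignment 'acccaa' -> 'ddbabe' left to right:
  Step 1: replace a->d
  Step 2: replace c->d
  Step 3: replace c->b
  Step 4: replace c->a
  Step 5: replace a->b
  Step 6: replace a->e
Total insertions: 0

0


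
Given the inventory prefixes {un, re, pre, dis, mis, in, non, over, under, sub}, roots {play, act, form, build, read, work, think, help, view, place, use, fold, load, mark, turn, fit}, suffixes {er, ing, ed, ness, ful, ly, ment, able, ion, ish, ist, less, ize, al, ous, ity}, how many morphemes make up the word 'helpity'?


Segmenting 'helpity' against the inventory:
  'help' -> root (morpheme 1)
  'ity' -> suffix (morpheme 2)
Total morphemes: 2

2
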